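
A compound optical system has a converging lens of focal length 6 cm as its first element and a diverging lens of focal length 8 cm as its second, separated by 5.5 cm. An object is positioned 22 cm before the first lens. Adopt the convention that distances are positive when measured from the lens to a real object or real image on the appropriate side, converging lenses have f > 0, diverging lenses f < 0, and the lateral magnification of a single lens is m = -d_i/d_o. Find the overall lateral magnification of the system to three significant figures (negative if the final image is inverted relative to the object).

-0.571

First lens: d_i1 = 1/(1/6 - 1/22) = 8.250 cm.
m_1 = -(8.250)/22 = -0.3750.
Since 8.250 cm > 5.5 cm, the first image lies past the second lens and serves as a virtual object: d_o2 = L - d_i1 = -2.750 cm.
Second lens: d_i2 = 1/(1/(-8) - 1/(-2.750)) = 4.190 cm.
m_2 = -(4.190)/(-2.750) = 1.5238.
The system's lateral magnification is m_1 m_2 = (-0.3750)(1.5238) = -0.5714.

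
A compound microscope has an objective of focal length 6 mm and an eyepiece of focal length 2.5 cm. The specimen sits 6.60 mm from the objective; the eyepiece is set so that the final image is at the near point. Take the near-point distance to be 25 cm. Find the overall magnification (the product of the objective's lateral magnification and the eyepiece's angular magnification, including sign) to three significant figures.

Convert to cm: f_obj = 6 mm = 0.6 cm; d_o = 6.60 mm = 0.66 cm.
Objective: 1/d_i = 1/f_obj - 1/d_o = 1/0.6 - 1/0.66 = 0.15152 cm^-1, so d_i = 6.600 cm.
m_obj = -d_i/d_o = -6.600/0.66 = -10.000.
Eyepiece angular magnification (image at near point): M_eye = 1 + D/f_e = 1 + 25/2.5 = 11.000.
Overall M = m_obj x M_eye = (-10.000)(11.000) = -110.00.

-110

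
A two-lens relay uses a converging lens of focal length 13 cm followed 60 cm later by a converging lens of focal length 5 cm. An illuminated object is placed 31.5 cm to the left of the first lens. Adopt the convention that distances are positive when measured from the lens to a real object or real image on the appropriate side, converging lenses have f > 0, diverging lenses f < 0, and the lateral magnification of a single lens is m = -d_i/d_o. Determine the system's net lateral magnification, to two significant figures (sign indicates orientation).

Lens 1: 1/d_i1 = 1/f_1 - 1/d_o1 = 1/13 - 1/31.5 = 0.04518 cm^-1, so d_i1 = 22.135 cm.
m_1 = -(22.135)/31.5 = -0.7027.
That image sits 37.865 cm in front of the second lens, so d_o2 = 37.865 cm.
Lens 2: 1/d_i2 = 1/f_2 - 1/d_o2 = 1/5 - 1/(37.865) = 0.17359 cm^-1, so d_i2 = 5.761 cm.
m_2 = -(5.761)/(37.865) = -0.1521.
Overall magnification: m = m_1 m_2 = 0.1069.

0.11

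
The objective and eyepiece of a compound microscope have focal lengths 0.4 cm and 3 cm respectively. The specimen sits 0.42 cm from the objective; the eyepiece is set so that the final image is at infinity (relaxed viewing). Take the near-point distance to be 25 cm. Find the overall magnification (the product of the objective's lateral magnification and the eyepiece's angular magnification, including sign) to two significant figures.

Objective: 1/d_i = 1/f_obj - 1/d_o = 1/0.4 - 1/0.42 = 0.11905 cm^-1, so d_i = 8.400 cm.
m_obj = -d_i/d_o = -8.400/0.42 = -20.000.
Eyepiece angular magnification (image at infinity): M_eye = D/f_e = 25/3 = 8.333.
Overall M = m_obj x M_eye = (-20.000)(8.333) = -166.67.

-170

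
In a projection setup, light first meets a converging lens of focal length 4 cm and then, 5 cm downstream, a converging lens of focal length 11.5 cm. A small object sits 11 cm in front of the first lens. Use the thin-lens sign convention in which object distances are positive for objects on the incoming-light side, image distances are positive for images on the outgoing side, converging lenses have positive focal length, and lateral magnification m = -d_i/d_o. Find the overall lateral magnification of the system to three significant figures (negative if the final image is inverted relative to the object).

Lens 1: 1/d_i1 = 1/f_1 - 1/d_o1 = 1/4 - 1/11 = 0.15909 cm^-1, so d_i1 = 6.286 cm.
m_1 = -(6.286)/11 = -0.5714.
This image would form 6.286 cm past lens 1, i.e. 1.286 cm beyond lens 2, so it is a virtual object for lens 2: d_o2 = 5 - 6.286 = -1.286 cm.
Lens 2: 1/d_i2 = 1/f_2 - 1/d_o2 = 1/11.5 - 1/(-1.286) = 0.86473 cm^-1, so d_i2 = 1.156 cm.
m_2 = -(1.156)/(-1.286) = 0.8994.
Overall magnification: m = m_1 m_2 = -0.5140.

-0.514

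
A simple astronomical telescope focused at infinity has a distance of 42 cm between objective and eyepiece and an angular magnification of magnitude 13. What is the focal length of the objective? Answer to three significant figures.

In normal adjustment the tube length equals f_obj + f_eye and |M| = f_obj/f_eye.
So f_obj = 13 f_eye and 13 f_eye + f_eye = 42 cm, giving f_eye = 42/14 = 3.000 cm and f_obj = 39.000 cm.

39.0 cm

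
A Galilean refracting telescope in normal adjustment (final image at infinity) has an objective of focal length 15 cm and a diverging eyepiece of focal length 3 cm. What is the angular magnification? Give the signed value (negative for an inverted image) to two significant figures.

M = -f_obj/f_eye = -15/(-3) = 5.000.

5.0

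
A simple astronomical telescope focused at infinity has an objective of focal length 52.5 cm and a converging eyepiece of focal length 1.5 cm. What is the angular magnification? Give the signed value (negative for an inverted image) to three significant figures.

M = -f_obj/f_eye = -52.5/(1.5) = -35.000.

-35.0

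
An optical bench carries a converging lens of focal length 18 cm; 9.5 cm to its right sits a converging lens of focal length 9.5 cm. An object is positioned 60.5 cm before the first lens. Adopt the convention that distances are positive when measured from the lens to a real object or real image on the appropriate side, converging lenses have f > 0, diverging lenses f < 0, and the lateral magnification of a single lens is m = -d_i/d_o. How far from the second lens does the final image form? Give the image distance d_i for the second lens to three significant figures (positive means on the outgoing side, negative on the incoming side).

Applying the thin-lens equation to the first lens, 1/18 = 1/60.5 + 1/d_i1, which gives d_i1 = 25.624 cm.
This image would form 25.624 cm past lens 1, i.e. 16.124 cm beyond lens 2, so it is a virtual object for lens 2: d_o2 = 9.5 - 25.624 = -16.124 cm.
Applying the thin-lens equation again with f_2 = 9.5 cm and d_o2 = -16.124 cm gives d_i2 = 5.978 cm.

5.98 cm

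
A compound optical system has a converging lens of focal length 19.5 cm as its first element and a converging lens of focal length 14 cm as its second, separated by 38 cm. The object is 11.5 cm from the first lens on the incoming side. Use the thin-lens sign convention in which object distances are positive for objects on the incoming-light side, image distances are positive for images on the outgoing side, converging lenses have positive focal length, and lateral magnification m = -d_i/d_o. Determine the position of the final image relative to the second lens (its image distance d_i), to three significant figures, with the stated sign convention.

17.8 cm

First lens: d_i1 = 1/(1/19.5 - 1/11.5) = -28.031 cm.
With d_i1 < 0 the first image is virtual and lies on the object side; the object distance for lens 2 is d_o2 = 38 - (-28.031) = 66.031 cm.
Second lens: d_i2 = 1/(1/14 - 1/(66.031)) = 17.767 cm.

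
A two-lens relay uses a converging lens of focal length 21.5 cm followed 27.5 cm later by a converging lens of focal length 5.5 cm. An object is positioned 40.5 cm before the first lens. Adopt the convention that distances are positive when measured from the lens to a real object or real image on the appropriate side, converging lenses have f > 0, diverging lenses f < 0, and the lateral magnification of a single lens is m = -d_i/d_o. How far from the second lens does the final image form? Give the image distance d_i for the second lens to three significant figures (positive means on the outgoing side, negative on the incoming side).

First lens: d_i1 = 1/(1/21.5 - 1/40.5) = 45.829 cm.
This image would form 45.829 cm past lens 1, i.e. 18.329 cm beyond lens 2, so it is a virtual object for lens 2: d_o2 = 27.5 - 45.829 = -18.329 cm.
Second lens: d_i2 = 1/(1/5.5 - 1/(-18.329)) = 4.231 cm.

4.23 cm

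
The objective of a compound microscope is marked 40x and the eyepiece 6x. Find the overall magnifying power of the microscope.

The overall magnification of a compound microscope is the product of the objective and eyepiece magnifications:
M = M_obj x M_eye = 40 x 6 = 240.

240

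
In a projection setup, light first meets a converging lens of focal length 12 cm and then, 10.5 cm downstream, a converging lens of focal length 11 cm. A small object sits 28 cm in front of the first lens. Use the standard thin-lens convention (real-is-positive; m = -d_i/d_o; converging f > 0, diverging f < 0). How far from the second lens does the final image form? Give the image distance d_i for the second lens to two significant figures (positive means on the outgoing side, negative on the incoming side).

5.4 cm

First lens: d_i1 = 1/(1/12 - 1/28) = 21.000 cm.
Since 21.000 cm > 10.5 cm, the first image lies past the second lens and serves as a virtual object: d_o2 = L - d_i1 = -10.500 cm.
Second lens: d_i2 = 1/(1/11 - 1/(-10.500)) = 5.372 cm.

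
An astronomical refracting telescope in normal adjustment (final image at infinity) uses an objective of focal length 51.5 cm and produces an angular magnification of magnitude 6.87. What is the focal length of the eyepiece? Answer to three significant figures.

7.50 cm

|M| = f_obj/f_eye, so f_eye = f_obj/|M| = 51.5/6.87 = 7.496 cm.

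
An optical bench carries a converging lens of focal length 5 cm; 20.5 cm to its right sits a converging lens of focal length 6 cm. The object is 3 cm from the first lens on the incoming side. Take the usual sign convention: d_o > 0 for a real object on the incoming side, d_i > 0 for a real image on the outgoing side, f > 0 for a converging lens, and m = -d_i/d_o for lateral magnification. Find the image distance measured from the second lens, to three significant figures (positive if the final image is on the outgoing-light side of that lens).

First lens: d_i1 = 1/(1/5 - 1/3) = -7.500 cm.
With d_i1 < 0 the first image is virtual and lies on the object side; the object distance for lens 2 is d_o2 = 20.5 - (-7.500) = 28.000 cm.
Second lens: d_i2 = 1/(1/6 - 1/(28.000)) = 7.636 cm.

7.64 cm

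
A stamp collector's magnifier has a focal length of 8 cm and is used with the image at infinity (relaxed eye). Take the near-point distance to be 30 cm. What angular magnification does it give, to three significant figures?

3.75

M = D/f = 30/8 = 3.750.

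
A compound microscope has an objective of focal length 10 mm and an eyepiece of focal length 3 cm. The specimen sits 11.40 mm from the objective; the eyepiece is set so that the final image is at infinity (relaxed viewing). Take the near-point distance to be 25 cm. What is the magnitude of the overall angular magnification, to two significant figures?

Convert to cm: f_obj = 10 mm = 1 cm; d_o = 11.40 mm = 1.14 cm.
Objective: 1/d_i = 1/f_obj - 1/d_o = 1/1 - 1/1.14 = 0.12281 cm^-1, so d_i = 8.143 cm.
m_obj = -d_i/d_o = -8.143/1.14 = -7.143.
Eyepiece angular magnification (image at infinity): M_eye = D/f_e = 25/3 = 8.333.
Overall M = m_obj x M_eye = (-7.143)(8.333) = -59.52.
|M| = 59.52.

60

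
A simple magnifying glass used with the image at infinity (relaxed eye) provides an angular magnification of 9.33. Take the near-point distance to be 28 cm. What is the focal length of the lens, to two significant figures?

For the image at infinity, M = D/f.
f = D/M = 28/9.33 = 3.001 cm.

3.0 cm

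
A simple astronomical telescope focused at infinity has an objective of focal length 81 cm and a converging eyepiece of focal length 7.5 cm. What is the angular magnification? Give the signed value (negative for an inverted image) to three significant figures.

M = -f_obj/f_eye = -81/(7.5) = -10.800.

-10.8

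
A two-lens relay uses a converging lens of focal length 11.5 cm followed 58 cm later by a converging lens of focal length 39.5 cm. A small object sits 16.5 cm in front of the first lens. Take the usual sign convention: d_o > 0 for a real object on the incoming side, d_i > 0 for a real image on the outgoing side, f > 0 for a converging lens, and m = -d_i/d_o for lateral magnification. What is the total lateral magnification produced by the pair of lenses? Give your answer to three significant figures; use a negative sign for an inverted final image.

-4.67

First lens: d_i1 = 1/(1/11.5 - 1/16.5) = 37.950 cm.
m_1 = -(37.950)/16.5 = -2.3000.
The intermediate image is 37.950 cm to the right of lens 1, so d_o2 = L - d_i1 = 58 - 37.950 = 20.050 cm.
Second lens: d_i2 = 1/(1/39.5 - 1/(20.050)) = -40.719 cm.
m_2 = -(-40.719)/(20.050) = 2.0308.
Overall magnification: m = m_1 m_2 = -4.6710.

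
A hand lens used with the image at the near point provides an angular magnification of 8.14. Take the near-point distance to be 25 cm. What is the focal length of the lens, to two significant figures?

For the image at the near point, M = 1 + D/f.
f = D/(M - 1) = 25/(8.14 - 1) = 3.501 cm.

3.5 cm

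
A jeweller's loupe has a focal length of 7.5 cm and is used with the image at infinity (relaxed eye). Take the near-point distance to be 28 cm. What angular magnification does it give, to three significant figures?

M = D/f = 28/7.5 = 3.733.

3.73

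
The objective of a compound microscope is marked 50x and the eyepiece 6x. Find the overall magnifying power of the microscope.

300

The overall magnification of a compound microscope is the product of the objective and eyepiece magnifications:
M = M_obj x M_eye = 50 x 6 = 300.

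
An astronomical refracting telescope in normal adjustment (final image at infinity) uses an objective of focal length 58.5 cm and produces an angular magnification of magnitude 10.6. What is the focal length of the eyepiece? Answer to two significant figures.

5.5 cm

|M| = f_obj/f_eye, so f_eye = f_obj/|M| = 58.5/10.6 = 5.519 cm.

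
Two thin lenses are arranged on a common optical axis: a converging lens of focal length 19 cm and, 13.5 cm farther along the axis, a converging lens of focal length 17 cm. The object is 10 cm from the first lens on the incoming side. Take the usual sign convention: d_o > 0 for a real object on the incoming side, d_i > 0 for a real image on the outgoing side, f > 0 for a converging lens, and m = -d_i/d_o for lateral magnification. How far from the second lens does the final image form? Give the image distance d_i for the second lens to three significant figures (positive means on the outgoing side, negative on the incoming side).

First lens: d_i1 = 1/(1/19 - 1/10) = -21.111 cm.
With d_i1 < 0 the first image is virtual and lies on the object side; the object distance for lens 2 is d_o2 = 13.5 - (-21.111) = 34.611 cm.
Second lens: d_i2 = 1/(1/17 - 1/(34.611)) = 33.410 cm.

33.4 cm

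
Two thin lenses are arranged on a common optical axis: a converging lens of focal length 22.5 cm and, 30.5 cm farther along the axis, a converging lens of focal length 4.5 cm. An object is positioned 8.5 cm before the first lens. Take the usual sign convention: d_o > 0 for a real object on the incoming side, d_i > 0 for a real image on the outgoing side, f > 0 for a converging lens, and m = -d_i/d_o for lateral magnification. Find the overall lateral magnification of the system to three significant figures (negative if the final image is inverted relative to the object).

-0.182

Applying the thin-lens equation to the first lens, 1/22.5 = 1/8.5 + 1/d_i1, which gives d_i1 = -13.661 cm.
Its lateral magnification is m_1 = -d_i1/d_o1 = -(-13.661)/8.5 = 1.6071.
With d_i1 < 0 the first image is virtual and lies on the object side; the object distance for lens 2 is d_o2 = 30.5 - (-13.661) = 44.161 cm.
Applying the thin-lens equation again with f_2 = 4.5 cm and d_o2 = 44.161 cm gives d_i2 = 5.011 cm.
m_2 = -(5.011)/(44.161) = -0.1135.
Total m = m_1 x m_2 = (1.6071)(-0.1135) = -0.1824.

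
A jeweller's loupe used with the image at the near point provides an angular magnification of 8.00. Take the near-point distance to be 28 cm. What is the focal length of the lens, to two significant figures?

4.0 cm

For the image at the near point, M = 1 + D/f.
f = D/(M - 1) = 28/(8.0 - 1) = 4.000 cm.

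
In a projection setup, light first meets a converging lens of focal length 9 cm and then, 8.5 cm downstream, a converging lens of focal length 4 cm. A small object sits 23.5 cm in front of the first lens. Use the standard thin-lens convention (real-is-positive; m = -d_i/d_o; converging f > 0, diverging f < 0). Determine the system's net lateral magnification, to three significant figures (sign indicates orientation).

-0.246

First lens: d_i1 = 1/(1/9 - 1/23.5) = 14.586 cm.
m_1 = -(14.586)/23.5 = -0.6207.
Since 14.586 cm > 8.5 cm, the first image lies past the second lens and serves as a virtual object: d_o2 = L - d_i1 = -6.086 cm.
Second lens: d_i2 = 1/(1/4 - 1/(-6.086)) = 2.414 cm.
m_2 = -(2.414)/(-6.086) = 0.3966.
Total m = m_1 x m_2 = (-0.6207)(0.3966) = -0.2462.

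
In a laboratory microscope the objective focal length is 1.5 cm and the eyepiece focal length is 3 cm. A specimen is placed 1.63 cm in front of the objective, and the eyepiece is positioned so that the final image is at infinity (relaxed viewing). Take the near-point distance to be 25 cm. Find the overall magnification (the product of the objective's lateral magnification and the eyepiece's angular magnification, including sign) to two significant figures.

Objective: 1/d_i = 1/f_obj - 1/d_o = 1/1.5 - 1/1.63 = 0.05317 cm^-1, so d_i = 18.808 cm.
m_obj = -d_i/d_o = -18.808/1.63 = -11.538.
Eyepiece angular magnification (image at infinity): M_eye = D/f_e = 25/3 = 8.333.
Overall M = m_obj x M_eye = (-11.538)(8.333) = -96.15.

-96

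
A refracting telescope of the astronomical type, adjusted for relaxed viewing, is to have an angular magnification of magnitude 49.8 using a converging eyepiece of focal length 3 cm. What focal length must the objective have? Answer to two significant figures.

|M| = f_obj/|f_eye|, so f_obj = |M| x |f_eye| = 49.8 x 3 = 149.400 cm.

150 cm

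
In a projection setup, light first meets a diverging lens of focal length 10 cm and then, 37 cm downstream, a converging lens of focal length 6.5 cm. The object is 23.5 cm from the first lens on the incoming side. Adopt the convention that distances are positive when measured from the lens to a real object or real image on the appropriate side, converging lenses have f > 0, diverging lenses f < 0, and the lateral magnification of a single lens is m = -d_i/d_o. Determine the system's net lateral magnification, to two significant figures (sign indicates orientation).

Lens 1: 1/d_i1 = 1/f_1 - 1/d_o1 = 1/(-10) - 1/23.5 = -0.14255 cm^-1, so d_i1 = -7.015 cm.
m_1 = -(-7.015)/23.5 = 0.2985.
The intermediate image is virtual, 7.015 cm to the left of lens 1, so d_o2 = L - d_i1 = 37 - (-7.015) = 44.015 cm.
Lens 2: 1/d_i2 = 1/f_2 - 1/d_o2 = 1/6.5 - 1/(44.015) = 0.13113 cm^-1, so d_i2 = 7.626 cm.
m_2 = -(7.626)/(44.015) = -0.1733.
Total m = m_1 x m_2 = (0.2985)(-0.1733) = -0.0517.

-0.052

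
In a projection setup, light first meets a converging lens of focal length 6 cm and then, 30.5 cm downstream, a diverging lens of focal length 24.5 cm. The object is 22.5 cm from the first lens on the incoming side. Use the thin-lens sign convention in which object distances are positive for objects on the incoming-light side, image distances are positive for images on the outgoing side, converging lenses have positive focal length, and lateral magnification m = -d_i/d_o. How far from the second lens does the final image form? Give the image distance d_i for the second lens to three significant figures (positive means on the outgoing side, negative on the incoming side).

First lens: d_i1 = 1/(1/6 - 1/22.5) = 8.182 cm.
The intermediate image is 8.182 cm to the right of lens 1, so d_o2 = L - d_i1 = 30.5 - 8.182 = 22.318 cm.
Second lens: d_i2 = 1/(1/(-24.5) - 1/(22.318)) = -11.679 cm.

-11.7 cm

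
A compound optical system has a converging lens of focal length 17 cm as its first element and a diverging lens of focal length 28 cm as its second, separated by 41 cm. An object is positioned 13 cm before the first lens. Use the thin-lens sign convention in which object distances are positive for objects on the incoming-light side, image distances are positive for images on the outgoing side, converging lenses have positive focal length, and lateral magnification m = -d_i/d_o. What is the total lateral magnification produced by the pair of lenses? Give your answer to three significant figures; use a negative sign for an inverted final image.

0.958

First lens: d_i1 = 1/(1/17 - 1/13) = -55.250 cm.
m_1 = -(-55.250)/13 = 4.2500.
With d_i1 < 0 the first image is virtual and lies on the object side; the object distance for lens 2 is d_o2 = 41 - (-55.250) = 96.250 cm.
Second lens: d_i2 = 1/(1/(-28) - 1/(96.250)) = -21.690 cm.
m_2 = -(-21.690)/(96.250) = 0.2254.
Total m = m_1 x m_2 = (4.2500)(0.2254) = 0.9577.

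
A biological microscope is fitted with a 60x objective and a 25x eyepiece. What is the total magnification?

1500

The overall magnification of a compound microscope is the product of the objective and eyepiece magnifications:
M = M_obj x M_eye = 60 x 25 = 1500.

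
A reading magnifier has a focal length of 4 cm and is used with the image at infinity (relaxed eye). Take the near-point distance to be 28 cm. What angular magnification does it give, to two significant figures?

7.0

M = D/f = 28/4 = 7.000.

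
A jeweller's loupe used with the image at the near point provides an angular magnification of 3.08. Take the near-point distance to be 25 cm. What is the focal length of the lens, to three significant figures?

For the image at the near point, M = 1 + D/f.
f = D/(M - 1) = 25/(3.08 - 1) = 12.019 cm.

12.0 cm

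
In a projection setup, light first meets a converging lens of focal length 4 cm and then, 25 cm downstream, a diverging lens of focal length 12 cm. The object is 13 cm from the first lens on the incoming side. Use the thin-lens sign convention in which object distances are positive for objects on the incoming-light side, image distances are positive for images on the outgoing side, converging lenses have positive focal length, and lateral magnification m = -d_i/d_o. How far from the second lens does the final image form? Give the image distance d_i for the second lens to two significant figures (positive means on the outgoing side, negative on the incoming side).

First lens: d_i1 = 1/(1/4 - 1/13) = 5.778 cm.
Object distance for lens 2: d_o2 = 25 - 5.778 = 19.222 cm.
Second lens: d_i2 = 1/(1/(-12) - 1/(19.222)) = -7.388 cm.

-7.4 cm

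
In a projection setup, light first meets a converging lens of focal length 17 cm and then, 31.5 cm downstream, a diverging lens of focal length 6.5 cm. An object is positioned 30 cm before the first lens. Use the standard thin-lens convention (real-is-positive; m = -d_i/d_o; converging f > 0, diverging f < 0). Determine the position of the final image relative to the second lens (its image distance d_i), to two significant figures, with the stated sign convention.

-41 cm

Applying the thin-lens equation to the first lens, 1/17 = 1/30 + 1/d_i1, which gives d_i1 = 39.231 cm.
Since 39.231 cm > 31.5 cm, the first image lies past the second lens and serves as a virtual object: d_o2 = L - d_i1 = -7.731 cm.
Applying the thin-lens equation again with f_2 = -6.5 cm and d_o2 = -7.731 cm gives d_i2 = -40.828 cm.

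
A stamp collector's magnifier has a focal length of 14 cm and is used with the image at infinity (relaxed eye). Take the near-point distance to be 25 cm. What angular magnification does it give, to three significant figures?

1.79

M = D/f = 25/14 = 1.786.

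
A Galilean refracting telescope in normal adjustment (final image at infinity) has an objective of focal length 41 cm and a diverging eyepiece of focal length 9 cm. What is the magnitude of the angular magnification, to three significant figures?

|M| = f_obj/|f_eye| = 41/9 = 4.556.

4.56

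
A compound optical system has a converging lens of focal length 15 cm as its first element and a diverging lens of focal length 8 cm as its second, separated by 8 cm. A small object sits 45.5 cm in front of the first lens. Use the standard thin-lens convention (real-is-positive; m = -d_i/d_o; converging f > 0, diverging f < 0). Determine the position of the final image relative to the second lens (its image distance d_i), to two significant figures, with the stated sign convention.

-18 cm

First lens: d_i1 = 1/(1/15 - 1/45.5) = 22.377 cm.
Since 22.377 cm > 8 cm, the first image lies past the second lens and serves as a virtual object: d_o2 = L - d_i1 = -14.377 cm.
Second lens: d_i2 = 1/(1/(-8) - 1/(-14.377)) = -18.036 cm.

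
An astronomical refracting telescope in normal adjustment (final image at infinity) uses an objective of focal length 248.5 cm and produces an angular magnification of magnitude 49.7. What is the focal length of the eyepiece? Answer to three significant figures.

|M| = f_obj/f_eye, so f_eye = f_obj/|M| = 248.5/49.7 = 5.000 cm.

5.00 cm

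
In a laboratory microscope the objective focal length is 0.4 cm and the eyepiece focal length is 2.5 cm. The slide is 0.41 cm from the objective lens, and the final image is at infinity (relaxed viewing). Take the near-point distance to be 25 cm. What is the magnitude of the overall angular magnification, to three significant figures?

400

Objective: 1/d_i = 1/f_obj - 1/d_o = 1/0.4 - 1/0.41 = 0.06098 cm^-1, so d_i = 16.400 cm.
m_obj = -d_i/d_o = -16.400/0.41 = -40.000.
Eyepiece angular magnification (image at infinity): M_eye = D/f_e = 25/2.5 = 10.000.
Overall M = m_obj x M_eye = (-40.000)(10.000) = -400.00.
|M| = 400.00.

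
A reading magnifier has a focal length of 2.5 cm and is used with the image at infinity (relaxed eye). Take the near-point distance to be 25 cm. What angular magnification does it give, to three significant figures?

10.0

M = D/f = 25/2.5 = 10.000.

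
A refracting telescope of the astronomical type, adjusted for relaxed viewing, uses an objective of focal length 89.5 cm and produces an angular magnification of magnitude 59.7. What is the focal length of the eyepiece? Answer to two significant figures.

1.5 cm

|M| = f_obj/f_eye, so f_eye = f_obj/|M| = 89.5/59.7 = 1.499 cm.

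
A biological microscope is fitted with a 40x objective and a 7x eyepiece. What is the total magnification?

The overall magnification of a compound microscope is the product of the objective and eyepiece magnifications:
M = M_obj x M_eye = 40 x 7 = 280.

280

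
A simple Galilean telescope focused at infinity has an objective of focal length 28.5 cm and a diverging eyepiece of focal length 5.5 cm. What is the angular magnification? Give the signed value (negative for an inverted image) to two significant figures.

M = -f_obj/f_eye = -28.5/(-5.5) = 5.182.

5.2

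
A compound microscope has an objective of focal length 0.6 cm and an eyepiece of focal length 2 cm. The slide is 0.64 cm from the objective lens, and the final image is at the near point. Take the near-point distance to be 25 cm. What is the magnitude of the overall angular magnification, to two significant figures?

Objective: 1/d_i = 1/f_obj - 1/d_o = 1/0.6 - 1/0.64 = 0.10417 cm^-1, so d_i = 9.600 cm.
m_obj = -d_i/d_o = -9.600/0.64 = -15.000.
Eyepiece angular magnification (image at near point): M_eye = 1 + D/f_e = 1 + 25/2 = 13.500.
Overall M = m_obj x M_eye = (-15.000)(13.500) = -202.50.
|M| = 202.50.

200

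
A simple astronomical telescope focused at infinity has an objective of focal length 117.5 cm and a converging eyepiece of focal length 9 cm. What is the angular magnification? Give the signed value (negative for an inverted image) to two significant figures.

-13

M = -f_obj/f_eye = -117.5/(9) = -13.056.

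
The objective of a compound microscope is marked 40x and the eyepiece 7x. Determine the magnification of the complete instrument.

The overall magnification of a compound microscope is the product of the objective and eyepiece magnifications:
M = M_obj x M_eye = 40 x 7 = 280.

280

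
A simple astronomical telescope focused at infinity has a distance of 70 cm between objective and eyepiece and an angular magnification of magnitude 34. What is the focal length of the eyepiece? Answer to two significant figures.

In normal adjustment the tube length equals f_obj + f_eye and |M| = f_obj/f_eye.
So f_obj = 34 f_eye and 34 f_eye + f_eye = 70 cm, giving f_eye = 70/35 = 2.000 cm and f_obj = 68.000 cm.

2.0 cm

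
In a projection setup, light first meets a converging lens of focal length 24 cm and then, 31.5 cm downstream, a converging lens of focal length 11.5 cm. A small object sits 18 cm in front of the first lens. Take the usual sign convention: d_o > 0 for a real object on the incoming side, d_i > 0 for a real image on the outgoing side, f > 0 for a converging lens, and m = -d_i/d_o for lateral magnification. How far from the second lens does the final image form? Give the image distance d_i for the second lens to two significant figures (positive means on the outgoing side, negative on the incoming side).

First lens: d_i1 = 1/(1/24 - 1/18) = -72.000 cm.
With d_i1 < 0 the first image is virtual and lies on the object side; the object distance for lens 2 is d_o2 = 31.5 - (-72.000) = 103.500 cm.
Second lens: d_i2 = 1/(1/11.5 - 1/(103.500)) = 12.938 cm.

13 cm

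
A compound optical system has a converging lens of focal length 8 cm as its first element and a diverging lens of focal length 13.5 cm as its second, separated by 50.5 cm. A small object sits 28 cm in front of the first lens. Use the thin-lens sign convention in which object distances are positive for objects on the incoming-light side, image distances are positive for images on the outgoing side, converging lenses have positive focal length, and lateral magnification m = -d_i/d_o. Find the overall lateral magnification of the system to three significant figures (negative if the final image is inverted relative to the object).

Lens 1: 1/d_i1 = 1/f_1 - 1/d_o1 = 1/8 - 1/28 = 0.08929 cm^-1, so d_i1 = 11.200 cm.
m_1 = -(11.200)/28 = -0.4000.
That image sits 39.300 cm in front of the second lens, so d_o2 = 39.300 cm.
Lens 2: 1/d_i2 = 1/f_2 - 1/d_o2 = 1/(-13.5) - 1/(39.300) = -0.09952 cm^-1, so d_i2 = -10.048 cm.
m_2 = -(-10.048)/(39.300) = 0.2557.
The system's lateral magnification is m_1 m_2 = (-0.4000)(0.2557) = -0.1023.

-0.102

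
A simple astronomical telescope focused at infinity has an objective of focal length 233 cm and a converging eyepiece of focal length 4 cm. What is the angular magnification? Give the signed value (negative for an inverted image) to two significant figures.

M = -f_obj/f_eye = -233/(4) = -58.250.

-58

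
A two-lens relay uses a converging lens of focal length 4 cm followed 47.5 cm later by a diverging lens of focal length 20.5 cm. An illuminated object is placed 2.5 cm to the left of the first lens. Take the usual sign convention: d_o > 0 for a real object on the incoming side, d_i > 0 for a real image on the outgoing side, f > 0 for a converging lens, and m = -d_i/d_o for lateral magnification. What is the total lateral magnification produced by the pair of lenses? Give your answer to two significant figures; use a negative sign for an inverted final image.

First lens: d_i1 = 1/(1/4 - 1/2.5) = -6.667 cm.
m_1 = -(-6.667)/2.5 = 2.6667.
With d_i1 < 0 the first image is virtual and lies on the object side; the object distance for lens 2 is d_o2 = 47.5 - (-6.667) = 54.167 cm.
Second lens: d_i2 = 1/(1/(-20.5) - 1/(54.167)) = -14.872 cm.
m_2 = -(-14.872)/(54.167) = 0.2746.
Overall magnification: m = m_1 m_2 = 0.7321.

0.73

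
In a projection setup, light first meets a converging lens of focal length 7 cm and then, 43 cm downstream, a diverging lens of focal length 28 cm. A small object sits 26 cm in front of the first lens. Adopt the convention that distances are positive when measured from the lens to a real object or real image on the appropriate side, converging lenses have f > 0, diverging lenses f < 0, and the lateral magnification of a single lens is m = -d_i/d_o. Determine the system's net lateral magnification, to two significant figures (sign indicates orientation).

-0.17

Applying the thin-lens equation to the first lens, 1/7 = 1/26 + 1/d_i1, which gives d_i1 = 9.579 cm.
Its lateral magnification is m_1 = -d_i1/d_o1 = -(9.579)/26 = -0.3684.
That image sits 33.421 cm in front of the second lens, so d_o2 = 33.421 cm.
Applying the thin-lens equation again with f_2 = -28 cm and d_o2 = 33.421 cm gives d_i2 = -15.236 cm.
m_2 = -(-15.236)/(33.421) = 0.4559.
The system's lateral magnification is m_1 m_2 = (-0.3684)(0.4559) = -0.1680.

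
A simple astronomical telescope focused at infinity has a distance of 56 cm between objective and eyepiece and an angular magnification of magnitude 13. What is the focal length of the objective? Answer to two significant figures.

52 cm

In normal adjustment the tube length equals f_obj + f_eye and |M| = f_obj/f_eye.
So f_obj = 13 f_eye and 13 f_eye + f_eye = 56 cm, giving f_eye = 56/14 = 4.000 cm and f_obj = 52.000 cm.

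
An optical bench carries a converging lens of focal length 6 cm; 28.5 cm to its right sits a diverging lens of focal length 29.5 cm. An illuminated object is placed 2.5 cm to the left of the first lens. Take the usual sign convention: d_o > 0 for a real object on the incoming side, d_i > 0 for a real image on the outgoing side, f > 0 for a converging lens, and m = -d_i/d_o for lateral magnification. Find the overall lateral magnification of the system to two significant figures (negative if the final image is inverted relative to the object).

0.81

Lens 1: 1/d_i1 = 1/f_1 - 1/d_o1 = 1/6 - 1/2.5 = -0.23333 cm^-1, so d_i1 = -4.286 cm.
m_1 = -(-4.286)/2.5 = 1.7143.
With d_i1 < 0 the first image is virtual and lies on the object side; the object distance for lens 2 is d_o2 = 28.5 - (-4.286) = 32.786 cm.
Lens 2: 1/d_i2 = 1/f_2 - 1/d_o2 = 1/(-29.5) - 1/(32.786) = -0.06440 cm^-1, so d_i2 = -15.528 cm.
m_2 = -(-15.528)/(32.786) = 0.4736.
Overall magnification: m = m_1 m_2 = 0.8119.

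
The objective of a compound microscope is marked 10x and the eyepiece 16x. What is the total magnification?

The overall magnification of a compound microscope is the product of the objective and eyepiece magnifications:
M = M_obj x M_eye = 10 x 16 = 160.

160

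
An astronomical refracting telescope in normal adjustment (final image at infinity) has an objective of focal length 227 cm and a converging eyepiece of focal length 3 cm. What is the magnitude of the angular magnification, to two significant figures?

76

|M| = f_obj/|f_eye| = 227/3 = 75.667.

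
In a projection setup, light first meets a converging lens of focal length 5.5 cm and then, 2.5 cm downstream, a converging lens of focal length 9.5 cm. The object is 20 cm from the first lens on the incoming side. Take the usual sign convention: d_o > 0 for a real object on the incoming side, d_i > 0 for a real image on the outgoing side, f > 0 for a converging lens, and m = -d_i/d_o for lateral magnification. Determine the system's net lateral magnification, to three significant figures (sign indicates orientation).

-0.247

Lens 1: 1/d_i1 = 1/f_1 - 1/d_o1 = 1/5.5 - 1/20 = 0.13182 cm^-1, so d_i1 = 7.586 cm.
m_1 = -(7.586)/20 = -0.3793.
Since 7.586 cm > 2.5 cm, the first image lies past the second lens and serves as a virtual object: d_o2 = L - d_i1 = -5.086 cm.
Lens 2: 1/d_i2 = 1/f_2 - 1/d_o2 = 1/9.5 - 1/(-5.086) = 0.30187 cm^-1, so d_i2 = 3.313 cm.
m_2 = -(3.313)/(-5.086) = 0.6513.
Overall magnification: m = m_1 m_2 = -0.2470.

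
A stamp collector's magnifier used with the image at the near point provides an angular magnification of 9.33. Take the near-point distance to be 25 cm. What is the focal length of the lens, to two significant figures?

3.0 cm

For the image at the near point, M = 1 + D/f.
f = D/(M - 1) = 25/(9.33 - 1) = 3.001 cm.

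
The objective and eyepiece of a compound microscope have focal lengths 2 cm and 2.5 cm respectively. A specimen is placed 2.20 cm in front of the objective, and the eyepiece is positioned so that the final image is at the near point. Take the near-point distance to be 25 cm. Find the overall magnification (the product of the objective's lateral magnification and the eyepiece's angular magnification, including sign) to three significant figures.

-110

Objective: 1/d_i = 1/f_obj - 1/d_o = 1/2 - 1/2.20 = 0.04545 cm^-1, so d_i = 22.000 cm.
m_obj = -d_i/d_o = -22.000/2.20 = -10.000.
Eyepiece angular magnification (image at near point): M_eye = 1 + D/f_e = 1 + 25/2.5 = 11.000.
Overall M = m_obj x M_eye = (-10.000)(11.000) = -110.00.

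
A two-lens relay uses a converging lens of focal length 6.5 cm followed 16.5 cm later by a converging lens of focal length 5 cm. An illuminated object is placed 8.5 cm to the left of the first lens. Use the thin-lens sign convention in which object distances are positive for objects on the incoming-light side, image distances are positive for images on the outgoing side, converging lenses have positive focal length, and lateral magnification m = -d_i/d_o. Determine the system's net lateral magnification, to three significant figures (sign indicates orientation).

First lens: d_i1 = 1/(1/6.5 - 1/8.5) = 27.625 cm.
m_1 = -(27.625)/8.5 = -3.2500.
This image would form 27.625 cm past lens 1, i.e. 11.125 cm beyond lens 2, so it is a virtual object for lens 2: d_o2 = 16.5 - 27.625 = -11.125 cm.
Second lens: d_i2 = 1/(1/5 - 1/(-11.125)) = 3.450 cm.
m_2 = -(3.450)/(-11.125) = 0.3101.
Total m = m_1 x m_2 = (-3.2500)(0.3101) = -1.0078.

-1.01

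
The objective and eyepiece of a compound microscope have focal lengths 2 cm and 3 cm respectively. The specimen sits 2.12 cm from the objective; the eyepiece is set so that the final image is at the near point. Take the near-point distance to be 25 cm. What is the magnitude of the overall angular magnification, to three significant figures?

156

Objective: 1/d_i = 1/f_obj - 1/d_o = 1/2 - 1/2.12 = 0.02830 cm^-1, so d_i = 35.333 cm.
m_obj = -d_i/d_o = -35.333/2.12 = -16.667.
Eyepiece angular magnification (image at near point): M_eye = 1 + D/f_e = 1 + 25/3 = 9.333.
Overall M = m_obj x M_eye = (-16.667)(9.333) = -155.56.
|M| = 155.56.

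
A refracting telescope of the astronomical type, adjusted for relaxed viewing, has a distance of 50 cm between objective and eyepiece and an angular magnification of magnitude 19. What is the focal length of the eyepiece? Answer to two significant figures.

In normal adjustment the tube length equals f_obj + f_eye and |M| = f_obj/f_eye.
So f_obj = 19 f_eye and 19 f_eye + f_eye = 50 cm, giving f_eye = 50/20 = 2.500 cm and f_obj = 47.500 cm.

2.5 cm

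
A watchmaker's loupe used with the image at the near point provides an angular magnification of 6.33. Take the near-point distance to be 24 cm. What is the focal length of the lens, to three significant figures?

4.50 cm

For the image at the near point, M = 1 + D/f.
f = D/(M - 1) = 24/(6.33 - 1) = 4.503 cm.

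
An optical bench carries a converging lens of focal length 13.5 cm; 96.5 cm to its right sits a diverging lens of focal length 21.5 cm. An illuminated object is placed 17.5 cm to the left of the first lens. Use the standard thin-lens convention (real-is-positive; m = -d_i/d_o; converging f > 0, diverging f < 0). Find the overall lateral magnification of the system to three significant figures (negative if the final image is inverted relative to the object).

-1.23

Applying the thin-lens equation to the first lens, 1/13.5 = 1/17.5 + 1/d_i1, which gives d_i1 = 59.063 cm.
Its lateral magnification is m_1 = -d_i1/d_o1 = -(59.063)/17.5 = -3.3750.
That image sits 37.437 cm in front of the second lens, so d_o2 = 37.437 cm.
Applying the thin-lens equation again with f_2 = -21.5 cm and d_o2 = 37.437 cm gives d_i2 = -13.657 cm.
m_2 = -(-13.657)/(37.437) = 0.3648.
The system's lateral magnification is m_1 m_2 = (-3.3750)(0.3648) = -1.2312.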